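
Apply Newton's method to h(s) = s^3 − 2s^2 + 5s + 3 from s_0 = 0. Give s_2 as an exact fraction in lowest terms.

h'(s) = 3s^2 − 4s + 5.
h(0) = 3, h'(0) = 5, so s_1 = 0 − 3/5 = −3/5.
h(−3/5) = −117/125, h'(−3/5) = 212/25, so s_2 = (−3/5) − (−117/125)/(212/25) = −519/1060.

−519/1060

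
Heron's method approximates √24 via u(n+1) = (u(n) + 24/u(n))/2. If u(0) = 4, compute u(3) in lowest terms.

4801/980

u(1) = (4 + 24/4)/2 = 5.
u(2) = (5 + 24/5)/2 = 49/10.
u(3) = (49/10 + 24/(49/10))/2 = 4801/980.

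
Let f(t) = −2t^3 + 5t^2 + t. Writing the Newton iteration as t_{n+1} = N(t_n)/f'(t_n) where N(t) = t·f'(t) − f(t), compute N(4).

−176

f'(t) = −6t^2 + 10t + 1.
N(t) = t·f'(t) − f(t) = t·(−6t^2 + 10t + 1) − (−2t^3 + 5t^2 + t) = −4t^3 + 5t^2.
N(4) = −176.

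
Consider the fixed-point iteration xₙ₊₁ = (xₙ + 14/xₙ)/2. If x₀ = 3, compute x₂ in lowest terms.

x₁ = (3 + 14/3)/2 = 23/6.
x₂ = (23/6 + 14/(23/6))/2 = 1033/276.

1033/276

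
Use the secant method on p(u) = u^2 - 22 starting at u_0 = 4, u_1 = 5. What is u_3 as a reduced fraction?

136/29

p(4) = -6, p(5) = 3. u_2 = 5 - 3·(5 - 4)/(3 - (-6)) = 14/3.
p(5) = 3, p(14/3) = -2/9. u_3 = (14/3) - (-2/9)·((14/3) - 5)/((-2/9) - 3) = 136/29.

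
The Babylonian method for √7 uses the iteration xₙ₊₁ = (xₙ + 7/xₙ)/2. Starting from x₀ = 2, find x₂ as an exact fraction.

x₁ = (2 + 7/2)/2 = 11/4.
x₂ = (11/4 + 7/(11/4))/2 = 233/88.

233/88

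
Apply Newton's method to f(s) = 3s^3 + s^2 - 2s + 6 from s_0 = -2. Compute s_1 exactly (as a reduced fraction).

-5/3

f'(s) = 9s^2 + 2s - 2.
f(-2) = -10, f'(-2) = 30, so s_1 = (-2) - (-10)/30 = -5/3.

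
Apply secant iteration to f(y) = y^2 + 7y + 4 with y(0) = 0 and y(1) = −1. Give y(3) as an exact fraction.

f(0) = 4, f(−1) = −2. y(2) = (−1) − (−2)·((−1) − 0)/((−2) − 4) = −2/3.
f(−1) = −2, f(−2/3) = −2/9. y(3) = (−2/3) − (−2/9)·((−2/3) − (−1))/((−2/9) − (−2)) = −5/8.

−5/8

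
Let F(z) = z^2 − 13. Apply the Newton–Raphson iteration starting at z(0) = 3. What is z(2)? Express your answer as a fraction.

F'(z) = 2z.
F(3) = −4, F'(3) = 6, so z(1) = 3 − (−4)/6 = 11/3.
F(11/3) = 4/9, F'(11/3) = 22/3, so z(2) = (11/3) − (4/9)/(22/3) = 119/33.

119/33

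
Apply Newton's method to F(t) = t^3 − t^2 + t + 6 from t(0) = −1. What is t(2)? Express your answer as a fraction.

F'(t) = 3t^2 − 2t + 1.
F(−1) = 3, F'(−1) = 6, so t(1) = (−1) − 3/6 = −3/2.
F(−3/2) = −9/8, F'(−3/2) = 43/4, so t(2) = (−3/2) − (−9/8)/(43/4) = −60/43.

−60/43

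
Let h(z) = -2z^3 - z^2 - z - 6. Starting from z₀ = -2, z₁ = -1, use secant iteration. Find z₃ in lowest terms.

-49/31

h(-2) = 8, h(-1) = -4. z₂ = (-1) - (-4)·((-1) - (-2))/((-4) - 8) = -4/3.
h(-1) = -4, h(-4/3) = -46/27. z₃ = (-4/3) - (-46/27)·((-4/3) - (-1))/((-46/27) - (-4)) = -49/31.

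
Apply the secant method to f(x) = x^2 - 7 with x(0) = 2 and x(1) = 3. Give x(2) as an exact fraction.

f(2) = -3, f(3) = 2. x(2) = 3 - 2·(3 - 2)/(2 - (-3)) = 13/5.

13/5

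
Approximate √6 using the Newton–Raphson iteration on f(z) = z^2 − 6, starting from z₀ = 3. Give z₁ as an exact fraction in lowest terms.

f'(z) = 2z.
f(3) = 3, f'(3) = 6, so z₁ = 3 − 3/6 = 5/2.

5/2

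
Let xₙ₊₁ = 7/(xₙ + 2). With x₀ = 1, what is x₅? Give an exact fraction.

x₁ = 7/(1 + 2) = 7/3.
x₂ = 7/(7/3 + 2) = 21/13.
x₃ = 7/(21/13 + 2) = 91/47.
x₄ = 7/(91/47 + 2) = 329/185.
x₅ = 7/(329/185 + 2) = 1295/699.

1295/699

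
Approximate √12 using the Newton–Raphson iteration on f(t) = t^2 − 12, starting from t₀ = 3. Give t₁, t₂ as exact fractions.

f'(t) = 2t.
f(3) = −3, f'(3) = 6, so t₁ = 3 − (−3)/6 = 7/2.
f(7/2) = 1/4, f'(7/2) = 7, so t₂ = (7/2) − (1/4)/7 = 97/28.

t₁ = 7/2, t₂ = 97/28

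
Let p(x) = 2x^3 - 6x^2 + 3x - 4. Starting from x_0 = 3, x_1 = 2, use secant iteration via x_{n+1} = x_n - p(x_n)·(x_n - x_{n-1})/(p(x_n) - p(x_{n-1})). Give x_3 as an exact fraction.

796/277

p(3) = 5, p(2) = -6. x_2 = 2 - (-6)·(2 - 3)/((-6) - 5) = 28/11.
p(2) = -6, p(28/11) = -3000/1331. x_3 = (28/11) - (-3000/1331)·((28/11) - 2)/((-3000/1331) - (-6)) = 796/277.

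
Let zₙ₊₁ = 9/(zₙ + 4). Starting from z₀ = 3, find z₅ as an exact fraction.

z₁ = 9/(3 + 4) = 9/7.
z₂ = 9/(9/7 + 4) = 63/37.
z₃ = 9/(63/37 + 4) = 333/211.
z₄ = 9/(333/211 + 4) = 1899/1177.
z₅ = 9/(1899/1177 + 4) = 10593/6607.

10593/6607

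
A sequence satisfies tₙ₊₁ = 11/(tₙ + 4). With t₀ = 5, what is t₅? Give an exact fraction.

t₁ = 11/(5 + 4) = 11/9.
t₂ = 11/(11/9 + 4) = 99/47.
t₃ = 11/(99/47 + 4) = 517/287.
t₄ = 11/(517/287 + 4) = 3157/1665.
t₅ = 11/(3157/1665 + 4) = 18315/9817.

18315/9817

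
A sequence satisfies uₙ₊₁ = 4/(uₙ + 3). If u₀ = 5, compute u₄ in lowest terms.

u₁ = 4/(5 + 3) = 1/2.
u₂ = 4/(1/2 + 3) = 8/7.
u₃ = 4/(8/7 + 3) = 28/29.
u₄ = 4/(28/29 + 3) = 116/115.

116/115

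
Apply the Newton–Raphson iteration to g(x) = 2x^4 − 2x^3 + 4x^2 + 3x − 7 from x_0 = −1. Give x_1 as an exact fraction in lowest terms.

g'(x) = 8x^3 − 6x^2 + 8x + 3.
g(−1) = −2, g'(−1) = −19, so x_1 = (−1) − (−2)/(−19) = −21/19.

−21/19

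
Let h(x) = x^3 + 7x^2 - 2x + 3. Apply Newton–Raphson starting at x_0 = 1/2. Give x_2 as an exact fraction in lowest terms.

h'(x) = 3x^2 + 14x - 2.
h(1/2) = 31/8, h'(1/2) = 23/4, so x_1 = (1/2) - (31/8)/(23/4) = -4/23.
h(-4/23) = 43245/12167, h'(-4/23) = -2298/529, so x_2 = (-4/23) - (43245/12167)/(-2298/529) = 11351/17618.

11351/17618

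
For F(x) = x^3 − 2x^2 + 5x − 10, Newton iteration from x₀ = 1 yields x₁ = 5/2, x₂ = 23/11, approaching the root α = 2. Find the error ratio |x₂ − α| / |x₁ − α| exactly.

2/11

x₁ − α = 5/2 − 2 = 1/2, so |x₁ − α| = 1/2.
x₂ − α = 23/11 − 2 = 1/11, so |x₂ − α| = 1/11.
Ratio = (1/11) / (1/2) = 2/11.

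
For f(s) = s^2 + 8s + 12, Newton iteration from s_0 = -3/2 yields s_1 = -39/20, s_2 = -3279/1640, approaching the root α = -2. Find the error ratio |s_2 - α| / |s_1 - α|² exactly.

10/41

s_1 - α = -39/20 - (-2) = -39/20 + 2 = 1/20, so |s_1 - α| = 1/20.
s_2 - α = -3279/1640 - (-2) = -3279/1640 + 2 = 1/1640, so |s_2 - α| = 1/1640.
|s_1 - α|² = 1/400.
Ratio = (1/1640) / (1/400) = 10/41.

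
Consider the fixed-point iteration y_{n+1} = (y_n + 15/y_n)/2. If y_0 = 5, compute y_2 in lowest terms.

31/8

y_1 = (5 + 15/5)/2 = 4.
y_2 = (4 + 15/4)/2 = 31/8.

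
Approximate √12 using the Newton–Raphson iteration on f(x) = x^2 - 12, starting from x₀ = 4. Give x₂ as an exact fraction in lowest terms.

97/28

f'(x) = 2x.
f(4) = 4, f'(4) = 8, so x₁ = 4 - 4/8 = 7/2.
f(7/2) = 1/4, f'(7/2) = 7, so x₂ = (7/2) - (1/4)/7 = 97/28.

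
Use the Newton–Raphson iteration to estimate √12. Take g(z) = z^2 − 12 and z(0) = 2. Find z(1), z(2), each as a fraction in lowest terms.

g'(z) = 2z.
g(2) = −8, g'(2) = 4, so z(1) = 2 − (−8)/4 = 4.
g(4) = 4, g'(4) = 8, so z(2) = 4 − 4/8 = 7/2.

z(1) = 4, z(2) = 7/2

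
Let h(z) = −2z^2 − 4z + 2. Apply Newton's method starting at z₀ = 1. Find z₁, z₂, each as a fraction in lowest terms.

z₁ = 1/2, z₂ = 5/12

h'(z) = −4z − 4.
h(1) = −4, h'(1) = −8, so z₁ = 1 − (−4)/(−8) = 1/2.
h(1/2) = −1/2, h'(1/2) = −6, so z₂ = (1/2) − (−1/2)/(−6) = 5/12.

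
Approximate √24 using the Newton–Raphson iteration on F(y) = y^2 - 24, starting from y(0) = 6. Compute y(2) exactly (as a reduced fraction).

F'(y) = 2y.
F(6) = 12, F'(6) = 12, so y(1) = 6 - 12/12 = 5.
F(5) = 1, F'(5) = 10, so y(2) = 5 - 1/10 = 49/10.

49/10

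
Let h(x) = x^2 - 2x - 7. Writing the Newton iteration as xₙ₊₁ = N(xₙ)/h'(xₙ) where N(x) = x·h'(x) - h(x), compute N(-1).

h'(x) = 2x - 2.
N(x) = x·h'(x) - h(x) = x·(2x - 2) - (x^2 - 2x - 7) = x^2 + 7.
N(-1) = 8.

8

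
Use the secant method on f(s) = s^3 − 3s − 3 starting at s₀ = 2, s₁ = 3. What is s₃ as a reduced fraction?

f(2) = −1, f(3) = 15. s₂ = 3 − 15·(3 − 2)/(15 − (−1)) = 33/16.
f(3) = 15, f(33/16) = −1695/4096. s₃ = (33/16) − (−1695/4096)·((33/16) − 3)/((−1695/4096) − 15) = 2929/1403.

2929/1403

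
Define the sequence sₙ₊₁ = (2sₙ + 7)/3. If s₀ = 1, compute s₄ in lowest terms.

157/27

s₁ = (2·1 + 7)/3 = 3.
s₂ = (2·3 + 7)/3 = 13/3.
s₃ = (2·(13/3) + 7)/3 = 47/9.
s₄ = (2·(47/9) + 7)/3 = 157/27.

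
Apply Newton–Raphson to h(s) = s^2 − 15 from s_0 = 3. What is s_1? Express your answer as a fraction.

4

h'(s) = 2s.
h(3) = −6, h'(3) = 6, so s_1 = 3 − (−6)/6 = 4.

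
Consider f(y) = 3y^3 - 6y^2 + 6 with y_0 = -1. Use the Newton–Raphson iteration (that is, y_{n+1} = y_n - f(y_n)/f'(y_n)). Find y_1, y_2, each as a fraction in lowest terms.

f'(y) = 9y^2 - 12y.
f(-1) = -3, f'(-1) = 21, so y_1 = (-1) - (-3)/21 = -6/7.
f(-6/7) = -102/343, f'(-6/7) = 828/49, so y_2 = (-6/7) - (-102/343)/(828/49) = -811/966.

y_1 = -6/7, y_2 = -811/966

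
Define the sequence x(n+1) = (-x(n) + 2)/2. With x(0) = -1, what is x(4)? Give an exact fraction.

x(1) = (-(-1) + 2)/2 = 3/2.
x(2) = (-(3/2) + 2)/2 = 1/4.
x(3) = (-(1/4) + 2)/2 = 7/8.
x(4) = (-(7/8) + 2)/2 = 9/16.

9/16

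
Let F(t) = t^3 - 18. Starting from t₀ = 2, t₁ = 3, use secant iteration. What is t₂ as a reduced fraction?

48/19

F(2) = -10, F(3) = 9. t₂ = 3 - 9·(3 - 2)/(9 - (-10)) = 48/19.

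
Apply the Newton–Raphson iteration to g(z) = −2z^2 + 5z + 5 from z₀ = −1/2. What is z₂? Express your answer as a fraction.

g'(z) = −4z + 5.
g(−1/2) = 2, g'(−1/2) = 7, so z₁ = (−1/2) − 2/7 = −11/14.
g(−11/14) = −8/49, g'(−11/14) = 57/7, so z₂ = (−11/14) − (−8/49)/(57/7) = −611/798.

−611/798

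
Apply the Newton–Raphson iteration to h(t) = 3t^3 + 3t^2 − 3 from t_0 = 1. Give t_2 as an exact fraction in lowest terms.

h'(t) = 9t^2 + 6t.
h(1) = 3, h'(1) = 15, so t_1 = 1 − 3/15 = 4/5.
h(4/5) = 57/125, h'(4/5) = 264/25, so t_2 = (4/5) − (57/125)/(264/25) = 333/440.

333/440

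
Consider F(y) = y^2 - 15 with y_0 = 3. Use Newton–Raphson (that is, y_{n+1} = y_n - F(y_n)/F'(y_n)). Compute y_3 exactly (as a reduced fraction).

1921/496

F'(y) = 2y.
F(3) = -6, F'(3) = 6, so y_1 = 3 - (-6)/6 = 4.
F(4) = 1, F'(4) = 8, so y_2 = 4 - 1/8 = 31/8.
F(31/8) = 1/64, F'(31/8) = 31/4, so y_3 = (31/8) - (1/64)/(31/4) = 1921/496.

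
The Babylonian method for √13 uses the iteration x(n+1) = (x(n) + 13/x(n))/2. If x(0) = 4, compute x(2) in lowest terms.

1673/464

x(1) = (4 + 13/4)/2 = 29/8.
x(2) = (29/8 + 13/(29/8))/2 = 1673/464.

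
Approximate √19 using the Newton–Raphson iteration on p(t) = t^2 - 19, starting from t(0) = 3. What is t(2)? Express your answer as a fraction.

p'(t) = 2t.
p(3) = -10, p'(3) = 6, so t(1) = 3 - (-10)/6 = 14/3.
p(14/3) = 25/9, p'(14/3) = 28/3, so t(2) = (14/3) - (25/9)/(28/3) = 367/84.

367/84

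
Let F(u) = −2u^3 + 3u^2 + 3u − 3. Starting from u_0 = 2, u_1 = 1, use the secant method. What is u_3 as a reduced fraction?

0

F(2) = −1, F(1) = 1. u_2 = 1 − 1·(1 − 2)/(1 − (−1)) = 3/2.
F(1) = 1, F(3/2) = 3/2. u_3 = (3/2) − (3/2)·((3/2) − 1)/((3/2) − 1) = 0.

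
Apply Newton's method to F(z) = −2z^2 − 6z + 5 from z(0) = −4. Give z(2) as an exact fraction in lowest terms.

F'(z) = −4z − 6.
F(−4) = −3, F'(−4) = 10, so z(1) = (−4) − (−3)/10 = −37/10.
F(−37/10) = −9/50, F'(−37/10) = 44/5, so z(2) = (−37/10) − (−9/50)/(44/5) = −1619/440.

−1619/440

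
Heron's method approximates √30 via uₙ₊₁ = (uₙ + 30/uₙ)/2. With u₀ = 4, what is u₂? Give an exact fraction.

u₁ = (4 + 30/4)/2 = 23/4.
u₂ = (23/4 + 30/(23/4))/2 = 1009/184.

1009/184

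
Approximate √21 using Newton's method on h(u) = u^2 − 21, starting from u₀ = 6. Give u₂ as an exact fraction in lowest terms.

h'(u) = 2u.
h(6) = 15, h'(6) = 12, so u₁ = 6 − 15/12 = 19/4.
h(19/4) = 25/16, h'(19/4) = 19/2, so u₂ = (19/4) − (25/16)/(19/2) = 697/152.

697/152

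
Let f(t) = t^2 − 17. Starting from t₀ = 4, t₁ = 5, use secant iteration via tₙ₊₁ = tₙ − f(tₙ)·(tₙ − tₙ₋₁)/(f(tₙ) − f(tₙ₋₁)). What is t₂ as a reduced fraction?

37/9

f(4) = −1, f(5) = 8. t₂ = 5 − 8·(5 − 4)/(8 − (−1)) = 37/9.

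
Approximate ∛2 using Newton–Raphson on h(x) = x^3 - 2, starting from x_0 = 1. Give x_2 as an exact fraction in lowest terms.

h'(x) = 3x^2.
h(1) = -1, h'(1) = 3, so x_1 = 1 - (-1)/3 = 4/3.
h(4/3) = 10/27, h'(4/3) = 16/3, so x_2 = (4/3) - (10/27)/(16/3) = 91/72.

91/72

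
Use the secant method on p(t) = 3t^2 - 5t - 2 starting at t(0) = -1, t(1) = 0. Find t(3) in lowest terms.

-8/23

p(-1) = 6, p(0) = -2. t(2) = 0 - (-2)·(0 - (-1))/((-2) - 6) = -1/4.
p(0) = -2, p(-1/4) = -9/16. t(3) = (-1/4) - (-9/16)·((-1/4) - 0)/((-9/16) - (-2)) = -8/23.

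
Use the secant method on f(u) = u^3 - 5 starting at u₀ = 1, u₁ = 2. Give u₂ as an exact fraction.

f(1) = -4, f(2) = 3. u₂ = 2 - 3·(2 - 1)/(3 - (-4)) = 11/7.

11/7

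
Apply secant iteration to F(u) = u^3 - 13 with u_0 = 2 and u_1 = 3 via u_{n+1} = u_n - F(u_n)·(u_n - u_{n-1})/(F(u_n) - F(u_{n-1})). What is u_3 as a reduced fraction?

F(2) = -5, F(3) = 14. u_2 = 3 - 14·(3 - 2)/(14 - (-5)) = 43/19.
F(3) = 14, F(43/19) = -9660/6859. u_3 = (43/19) - (-9660/6859)·((43/19) - 3)/((-9660/6859) - 14) = 17593/7549.

17593/7549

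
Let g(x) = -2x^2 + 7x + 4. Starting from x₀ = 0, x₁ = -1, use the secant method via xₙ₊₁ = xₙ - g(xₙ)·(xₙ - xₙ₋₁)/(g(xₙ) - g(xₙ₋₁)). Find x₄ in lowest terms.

g(0) = 4, g(-1) = -5. x₂ = (-1) - (-5)·((-1) - 0)/((-5) - 4) = -4/9.
g(-1) = -5, g(-4/9) = 40/81. x₃ = (-4/9) - (40/81)·((-4/9) - (-1))/((40/81) - (-5)) = -44/89.
g(-4/9) = 40/81, g(-44/89) = 400/7921. x₄ = (-44/89) - (400/7921)·((-44/89) - (-4/9))/((400/7921) - (40/81)) = -3556/7111.

-3556/7111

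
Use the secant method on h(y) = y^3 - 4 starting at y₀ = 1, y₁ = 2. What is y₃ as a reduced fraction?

169/109

h(1) = -3, h(2) = 4. y₂ = 2 - 4·(2 - 1)/(4 - (-3)) = 10/7.
h(2) = 4, h(10/7) = -372/343. y₃ = (10/7) - (-372/343)·((10/7) - 2)/((-372/343) - 4) = 169/109.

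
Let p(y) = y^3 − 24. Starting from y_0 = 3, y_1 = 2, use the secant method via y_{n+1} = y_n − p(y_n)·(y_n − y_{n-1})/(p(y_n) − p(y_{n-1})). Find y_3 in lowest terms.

p(3) = 3, p(2) = −16. y_2 = 2 − (−16)·(2 − 3)/((−16) − 3) = 54/19.
p(2) = −16, p(54/19) = −7152/6859. y_3 = (54/19) − (−7152/6859)·((54/19) − 2)/((−7152/6859) − (−16)) = 4650/1603.

4650/1603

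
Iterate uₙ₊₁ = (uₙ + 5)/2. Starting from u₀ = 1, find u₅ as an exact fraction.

u₁ = (1 + 5)/2 = 3.
u₂ = (3 + 5)/2 = 4.
u₃ = (4 + 5)/2 = 9/2.
u₄ = ((9/2) + 5)/2 = 19/4.
u₅ = ((19/4) + 5)/2 = 39/8.

39/8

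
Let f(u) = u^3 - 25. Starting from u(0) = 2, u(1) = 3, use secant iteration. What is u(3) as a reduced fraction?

27505/9409

f(2) = -17, f(3) = 2. u(2) = 3 - 2·(3 - 2)/(2 - (-17)) = 55/19.
f(3) = 2, f(55/19) = -5100/6859. u(3) = (55/19) - (-5100/6859)·((55/19) - 3)/((-5100/6859) - 2) = 27505/9409.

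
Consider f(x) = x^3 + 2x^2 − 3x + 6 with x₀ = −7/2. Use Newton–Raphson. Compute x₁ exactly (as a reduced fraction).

f'(x) = 3x^2 + 4x − 3.
f(−7/2) = −15/8, f'(−7/2) = 79/4, so x₁ = (−7/2) − (−15/8)/(79/4) = −269/79.

−269/79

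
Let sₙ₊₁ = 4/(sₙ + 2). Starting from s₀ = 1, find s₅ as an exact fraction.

26/21

s₁ = 4/(1 + 2) = 4/3.
s₂ = 4/(4/3 + 2) = 6/5.
s₃ = 4/(6/5 + 2) = 5/4.
s₄ = 4/(5/4 + 2) = 16/13.
s₅ = 4/(16/13 + 2) = 26/21.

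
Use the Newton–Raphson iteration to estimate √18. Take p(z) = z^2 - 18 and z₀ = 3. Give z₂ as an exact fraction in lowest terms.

p'(z) = 2z.
p(3) = -9, p'(3) = 6, so z₁ = 3 - (-9)/6 = 9/2.
p(9/2) = 9/4, p'(9/2) = 9, so z₂ = (9/2) - (9/4)/9 = 17/4.

17/4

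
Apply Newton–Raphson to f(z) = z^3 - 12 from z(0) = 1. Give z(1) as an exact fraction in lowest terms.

14/3

f'(z) = 3z^2.
f(1) = -11, f'(1) = 3, so z(1) = 1 - (-11)/3 = 14/3.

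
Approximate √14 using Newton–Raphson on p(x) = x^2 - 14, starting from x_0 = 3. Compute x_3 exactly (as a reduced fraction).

p'(x) = 2x.
p(3) = -5, p'(3) = 6, so x_1 = 3 - (-5)/6 = 23/6.
p(23/6) = 25/36, p'(23/6) = 23/3, so x_2 = (23/6) - (25/36)/(23/3) = 1033/276.
p(1033/276) = 625/76176, p'(1033/276) = 1033/138, so x_3 = (1033/276) - (625/76176)/(1033/138) = 2133553/570216.

2133553/570216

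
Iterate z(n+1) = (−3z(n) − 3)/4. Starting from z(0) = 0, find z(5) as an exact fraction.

−543/1024

z(1) = (−3·0 − 3)/4 = −3/4.
z(2) = (−3·(−3/4) − 3)/4 = −3/16.
z(3) = (−3·(−3/16) − 3)/4 = −39/64.
z(4) = (−3·(−39/64) − 3)/4 = −75/256.
z(5) = (−3·(−75/256) − 3)/4 = −543/1024.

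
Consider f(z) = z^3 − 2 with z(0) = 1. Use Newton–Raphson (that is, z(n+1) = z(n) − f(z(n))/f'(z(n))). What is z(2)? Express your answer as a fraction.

f'(z) = 3z^2.
f(1) = −1, f'(1) = 3, so z(1) = 1 − (−1)/3 = 4/3.
f(4/3) = 10/27, f'(4/3) = 16/3, so z(2) = (4/3) − (10/27)/(16/3) = 91/72.

91/72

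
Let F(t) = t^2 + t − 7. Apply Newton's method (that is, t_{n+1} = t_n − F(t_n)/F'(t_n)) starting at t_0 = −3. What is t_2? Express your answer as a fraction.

F'(t) = 2t + 1.
F(−3) = −1, F'(−3) = −5, so t_1 = (−3) − (−1)/(−5) = −16/5.
F(−16/5) = 1/25, F'(−16/5) = −27/5, so t_2 = (−16/5) − (1/25)/(−27/5) = −431/135.

−431/135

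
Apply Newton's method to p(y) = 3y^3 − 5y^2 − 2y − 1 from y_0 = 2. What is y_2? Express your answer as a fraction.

p'(y) = 9y^2 − 10y − 2.
p(2) = −1, p'(2) = 14, so y_1 = 2 − (−1)/14 = 29/14.
p(29/14) = 185/2744, p'(29/14) = 3117/196, so y_2 = (29/14) − (185/2744)/(3117/196) = 45104/21819.

45104/21819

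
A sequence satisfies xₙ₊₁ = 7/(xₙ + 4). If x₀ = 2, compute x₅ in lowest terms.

6167/4686

x₁ = 7/(2 + 4) = 7/6.
x₂ = 7/(7/6 + 4) = 42/31.
x₃ = 7/(42/31 + 4) = 217/166.
x₄ = 7/(217/166 + 4) = 1162/881.
x₅ = 7/(1162/881 + 4) = 6167/4686.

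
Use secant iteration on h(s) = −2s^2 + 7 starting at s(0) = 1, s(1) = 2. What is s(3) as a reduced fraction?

43/23

h(1) = 5, h(2) = −1. s(2) = 2 − (−1)·(2 − 1)/((−1) − 5) = 11/6.
h(2) = −1, h(11/6) = 5/18. s(3) = (11/6) − (5/18)·((11/6) − 2)/((5/18) − (−1)) = 43/23.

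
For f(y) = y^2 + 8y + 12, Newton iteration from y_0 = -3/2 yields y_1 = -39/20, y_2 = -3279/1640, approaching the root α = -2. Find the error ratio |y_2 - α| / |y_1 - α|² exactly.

10/41

y_1 - α = -39/20 - (-2) = -39/20 + 2 = 1/20, so |y_1 - α| = 1/20.
y_2 - α = -3279/1640 - (-2) = -3279/1640 + 2 = 1/1640, so |y_2 - α| = 1/1640.
|y_1 - α|² = 1/400.
Ratio = (1/1640) / (1/400) = 10/41.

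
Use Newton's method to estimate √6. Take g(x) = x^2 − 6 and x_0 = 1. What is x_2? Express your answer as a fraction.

73/28

g'(x) = 2x.
g(1) = −5, g'(1) = 2, so x_1 = 1 − (−5)/2 = 7/2.
g(7/2) = 25/4, g'(7/2) = 7, so x_2 = (7/2) − (25/4)/7 = 73/28.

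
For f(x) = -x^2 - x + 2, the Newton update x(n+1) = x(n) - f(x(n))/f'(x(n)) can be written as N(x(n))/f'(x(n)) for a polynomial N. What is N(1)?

-3

f'(x) = -2x - 1.
N(x) = x·f'(x) - f(x) = x·(-2x - 1) - (-x^2 - x + 2) = -x^2 - 2.
N(1) = -3.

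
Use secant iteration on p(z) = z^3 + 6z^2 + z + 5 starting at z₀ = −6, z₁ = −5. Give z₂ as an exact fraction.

p(−6) = −1, p(−5) = 25. z₂ = (−5) − 25·((−5) − (−6))/(25 − (−1)) = −155/26.

−155/26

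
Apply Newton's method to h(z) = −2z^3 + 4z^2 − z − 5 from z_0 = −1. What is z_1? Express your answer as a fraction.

h'(z) = −6z^2 + 8z − 1.
h(−1) = 2, h'(−1) = −15, so z_1 = (−1) − 2/(−15) = −13/15.

−13/15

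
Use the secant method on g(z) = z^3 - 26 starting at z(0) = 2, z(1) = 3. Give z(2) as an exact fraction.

56/19

g(2) = -18, g(3) = 1. z(2) = 3 - 1·(3 - 2)/(1 - (-18)) = 56/19.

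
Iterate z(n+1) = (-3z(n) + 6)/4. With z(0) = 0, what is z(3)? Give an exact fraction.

39/32

z(1) = (-3·0 + 6)/4 = 3/2.
z(2) = (-3·(3/2) + 6)/4 = 3/8.
z(3) = (-3·(3/8) + 6)/4 = 39/32.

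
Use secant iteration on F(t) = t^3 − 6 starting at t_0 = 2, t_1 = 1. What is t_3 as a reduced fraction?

522/277

F(2) = 2, F(1) = −5. t_2 = 1 − (−5)·(1 − 2)/((−5) − 2) = 12/7.
F(1) = −5, F(12/7) = −330/343. t_3 = (12/7) − (−330/343)·((12/7) − 1)/((−330/343) − (−5)) = 522/277.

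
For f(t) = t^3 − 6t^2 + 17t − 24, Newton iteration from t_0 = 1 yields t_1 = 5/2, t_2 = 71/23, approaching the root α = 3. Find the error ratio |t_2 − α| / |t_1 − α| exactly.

t_1 − α = 5/2 − 3 = −1/2, so |t_1 − α| = 1/2.
t_2 − α = 71/23 − 3 = 2/23, so |t_2 − α| = 2/23.
Ratio = (2/23) / (1/2) = 4/23.

4/23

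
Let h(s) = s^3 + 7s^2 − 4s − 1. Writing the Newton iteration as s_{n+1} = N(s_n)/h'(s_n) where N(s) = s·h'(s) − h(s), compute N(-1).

h'(s) = 3s^2 + 14s − 4.
N(s) = s·h'(s) − h(s) = s·(3s^2 + 14s − 4) − (s^3 + 7s^2 − 4s − 1) = 2s^3 + 7s^2 + 1.
N(-1) = 6.

6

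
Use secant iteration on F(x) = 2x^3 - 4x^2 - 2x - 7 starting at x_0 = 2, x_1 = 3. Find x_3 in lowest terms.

8507/3049

F(2) = -11, F(3) = 5. x_2 = 3 - 5·(3 - 2)/(5 - (-11)) = 43/16.
F(3) = 5, F(43/16) = -5005/2048. x_3 = (43/16) - (-5005/2048)·((43/16) - 3)/((-5005/2048) - 5) = 8507/3049.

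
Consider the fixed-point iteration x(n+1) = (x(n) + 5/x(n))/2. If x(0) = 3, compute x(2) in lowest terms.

x(1) = (3 + 5/3)/2 = 7/3.
x(2) = (7/3 + 5/(7/3))/2 = 47/21.

47/21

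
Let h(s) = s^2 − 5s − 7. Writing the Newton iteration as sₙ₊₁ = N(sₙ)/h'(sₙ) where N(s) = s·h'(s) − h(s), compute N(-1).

h'(s) = 2s − 5.
N(s) = s·h'(s) − h(s) = s·(2s − 5) − (s^2 − 5s − 7) = s^2 + 7.
N(-1) = 8.

8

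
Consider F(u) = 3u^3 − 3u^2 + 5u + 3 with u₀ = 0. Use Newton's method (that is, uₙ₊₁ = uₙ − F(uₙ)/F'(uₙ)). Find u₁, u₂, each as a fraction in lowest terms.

F'(u) = 9u^2 − 6u + 5.
F(0) = 3, F'(0) = 5, so u₁ = 0 − 3/5 = −3/5.
F(−3/5) = −216/125, F'(−3/5) = 296/25, so u₂ = (−3/5) − (−216/125)/(296/25) = −84/185.

u₁ = −3/5, u₂ = −84/185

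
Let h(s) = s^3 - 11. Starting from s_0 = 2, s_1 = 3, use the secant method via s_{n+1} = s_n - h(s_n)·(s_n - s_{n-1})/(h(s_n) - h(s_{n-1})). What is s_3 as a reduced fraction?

16025/7267

h(2) = -3, h(3) = 16. s_2 = 3 - 16·(3 - 2)/(16 - (-3)) = 41/19.
h(3) = 16, h(41/19) = -6528/6859. s_3 = (41/19) - (-6528/6859)·((41/19) - 3)/((-6528/6859) - 16) = 16025/7267.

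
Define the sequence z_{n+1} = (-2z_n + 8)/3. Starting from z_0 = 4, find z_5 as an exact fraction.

104/81

z_1 = (-2·4 + 8)/3 = 0.
z_2 = (-2·0 + 8)/3 = 8/3.
z_3 = (-2·(8/3) + 8)/3 = 8/9.
z_4 = (-2·(8/9) + 8)/3 = 56/27.
z_5 = (-2·(56/27) + 8)/3 = 104/81.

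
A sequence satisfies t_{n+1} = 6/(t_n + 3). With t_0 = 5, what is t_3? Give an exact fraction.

30/23

t_1 = 6/(5 + 3) = 3/4.
t_2 = 6/(3/4 + 3) = 8/5.
t_3 = 6/(8/5 + 3) = 30/23.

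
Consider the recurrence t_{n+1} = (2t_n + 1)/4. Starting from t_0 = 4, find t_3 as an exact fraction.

15/16

t_1 = (2·4 + 1)/4 = 9/4.
t_2 = (2·(9/4) + 1)/4 = 11/8.
t_3 = (2·(11/8) + 1)/4 = 15/16.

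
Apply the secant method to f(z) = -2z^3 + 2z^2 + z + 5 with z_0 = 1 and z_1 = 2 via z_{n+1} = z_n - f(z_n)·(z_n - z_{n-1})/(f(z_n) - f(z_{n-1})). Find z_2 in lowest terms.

f(1) = 6, f(2) = -1. z_2 = 2 - (-1)·(2 - 1)/((-1) - 6) = 13/7.

13/7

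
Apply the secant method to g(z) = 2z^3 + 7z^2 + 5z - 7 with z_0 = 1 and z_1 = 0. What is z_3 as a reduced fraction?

g(1) = 7, g(0) = -7. z_2 = 0 - (-7)·(0 - 1)/((-7) - 7) = 1/2.
g(0) = -7, g(1/2) = -5/2. z_3 = (1/2) - (-5/2)·((1/2) - 0)/((-5/2) - (-7)) = 7/9.

7/9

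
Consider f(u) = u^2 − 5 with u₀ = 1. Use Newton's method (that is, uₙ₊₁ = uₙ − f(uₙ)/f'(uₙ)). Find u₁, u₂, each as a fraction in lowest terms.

u₁ = 3, u₂ = 7/3

f'(u) = 2u.
f(1) = −4, f'(1) = 2, so u₁ = 1 − (−4)/2 = 3.
f(3) = 4, f'(3) = 6, so u₂ = 3 − 4/6 = 7/3.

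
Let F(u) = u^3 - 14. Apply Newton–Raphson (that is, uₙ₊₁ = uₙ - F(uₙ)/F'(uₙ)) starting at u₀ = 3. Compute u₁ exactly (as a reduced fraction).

F'(u) = 3u^2.
F(3) = 13, F'(3) = 27, so u₁ = 3 - 13/27 = 68/27.

68/27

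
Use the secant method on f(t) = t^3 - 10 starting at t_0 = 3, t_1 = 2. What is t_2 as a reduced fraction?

f(3) = 17, f(2) = -2. t_2 = 2 - (-2)·(2 - 3)/((-2) - 17) = 40/19.

40/19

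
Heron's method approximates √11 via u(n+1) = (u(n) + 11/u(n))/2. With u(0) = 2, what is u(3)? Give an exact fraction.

u(1) = (2 + 11/2)/2 = 15/4.
u(2) = (15/4 + 11/(15/4))/2 = 401/120.
u(3) = (401/120 + 11/(401/120))/2 = 319201/96240.

319201/96240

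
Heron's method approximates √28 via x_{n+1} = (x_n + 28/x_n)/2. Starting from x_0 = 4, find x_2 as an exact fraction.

233/44

x_1 = (4 + 28/4)/2 = 11/2.
x_2 = (11/2 + 28/(11/2))/2 = 233/44.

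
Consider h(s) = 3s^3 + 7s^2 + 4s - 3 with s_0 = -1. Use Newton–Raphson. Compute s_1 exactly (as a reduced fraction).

-4

h'(s) = 9s^2 + 14s + 4.
h(-1) = -3, h'(-1) = -1, so s_1 = (-1) - (-3)/(-1) = -4.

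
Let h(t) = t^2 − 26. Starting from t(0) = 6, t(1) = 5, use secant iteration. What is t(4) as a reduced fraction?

31721/6221

h(6) = 10, h(5) = −1. t(2) = 5 − (−1)·(5 − 6)/((−1) − 10) = 56/11.
h(5) = −1, h(56/11) = −10/121. t(3) = (56/11) − (−10/121)·((56/11) − 5)/((−10/121) − (−1)) = 566/111.
h(56/11) = −10/121, h(566/111) = 10/12321. t(4) = (566/111) − (10/12321)·((566/111) − (56/11))/((10/12321) − (−10/121)) = 31721/6221.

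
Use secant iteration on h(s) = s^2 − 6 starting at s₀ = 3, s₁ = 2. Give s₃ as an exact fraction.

h(3) = 3, h(2) = −2. s₂ = 2 − (−2)·(2 − 3)/((−2) − 3) = 12/5.
h(2) = −2, h(12/5) = −6/25. s₃ = (12/5) − (−6/25)·((12/5) − 2)/((−6/25) − (−2)) = 27/11.

27/11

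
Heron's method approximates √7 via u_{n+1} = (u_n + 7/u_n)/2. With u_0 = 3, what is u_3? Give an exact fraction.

32257/12192

u_1 = (3 + 7/3)/2 = 8/3.
u_2 = (8/3 + 7/(8/3))/2 = 127/48.
u_3 = (127/48 + 7/(127/48))/2 = 32257/12192.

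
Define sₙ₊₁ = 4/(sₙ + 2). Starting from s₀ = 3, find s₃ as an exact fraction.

7/6

s₁ = 4/(3 + 2) = 4/5.
s₂ = 4/(4/5 + 2) = 10/7.
s₃ = 4/(10/7 + 2) = 7/6.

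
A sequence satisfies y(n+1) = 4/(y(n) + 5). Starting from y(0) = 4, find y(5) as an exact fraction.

y(1) = 4/(4 + 5) = 4/9.
y(2) = 4/(4/9 + 5) = 36/49.
y(3) = 4/(36/49 + 5) = 196/281.
y(4) = 4/(196/281 + 5) = 1124/1601.
y(5) = 4/(1124/1601 + 5) = 6404/9129.

6404/9129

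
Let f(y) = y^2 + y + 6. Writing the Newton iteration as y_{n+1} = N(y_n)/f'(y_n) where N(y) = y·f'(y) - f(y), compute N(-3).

3

f'(y) = 2y + 1.
N(y) = y·f'(y) - f(y) = y·(2y + 1) - (y^2 + y + 6) = y^2 - 6.
N(-3) = 3.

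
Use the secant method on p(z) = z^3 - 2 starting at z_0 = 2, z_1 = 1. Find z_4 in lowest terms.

p(2) = 6, p(1) = -1. z_2 = 1 - (-1)·(1 - 2)/((-1) - 6) = 8/7.
p(1) = -1, p(8/7) = -174/343. z_3 = (8/7) - (-174/343)·((8/7) - 1)/((-174/343) - (-1)) = 218/169.
p(8/7) = -174/343, p(218/169) = 706614/4826809. z_4 = (218/169) - (706614/4826809)·((218/169) - (8/7))/((706614/4826809) - (-174/343)) = 1303035/1036622.

1303035/1036622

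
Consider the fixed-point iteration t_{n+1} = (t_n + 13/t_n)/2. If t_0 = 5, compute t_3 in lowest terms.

t_1 = (5 + 13/5)/2 = 19/5.
t_2 = (19/5 + 13/(19/5))/2 = 343/95.
t_3 = (343/95 + 13/(343/95))/2 = 117487/32585.

117487/32585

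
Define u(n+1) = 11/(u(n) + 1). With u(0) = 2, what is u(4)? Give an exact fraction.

u(1) = 11/(2 + 1) = 11/3.
u(2) = 11/(11/3 + 1) = 33/14.
u(3) = 11/(33/14 + 1) = 154/47.
u(4) = 11/(154/47 + 1) = 517/201.

517/201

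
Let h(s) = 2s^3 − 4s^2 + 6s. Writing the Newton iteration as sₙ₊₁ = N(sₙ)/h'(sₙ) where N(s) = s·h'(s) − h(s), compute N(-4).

−320

h'(s) = 6s^2 − 8s + 6.
N(s) = s·h'(s) − h(s) = s·(6s^2 − 8s + 6) − (2s^3 − 4s^2 + 6s) = 4s^3 − 4s^2.
N(-4) = −320.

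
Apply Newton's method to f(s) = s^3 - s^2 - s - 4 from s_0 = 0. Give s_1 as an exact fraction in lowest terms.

-4

f'(s) = 3s^2 - 2s - 1.
f(0) = -4, f'(0) = -1, so s_1 = 0 - (-4)/(-1) = -4.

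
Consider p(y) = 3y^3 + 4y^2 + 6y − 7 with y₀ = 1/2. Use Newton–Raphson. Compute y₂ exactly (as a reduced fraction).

3851/5593

p'(y) = 9y^2 + 8y + 6.
p(1/2) = −21/8, p'(1/2) = 49/4, so y₁ = (1/2) − (−21/8)/(49/4) = 5/7.
p(5/7) = 144/343, p'(5/7) = 799/49, so y₂ = (5/7) − (144/343)/(799/49) = 3851/5593.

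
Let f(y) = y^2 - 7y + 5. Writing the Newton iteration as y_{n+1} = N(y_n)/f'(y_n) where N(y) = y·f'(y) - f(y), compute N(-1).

-4

f'(y) = 2y - 7.
N(y) = y·f'(y) - f(y) = y·(2y - 7) - (y^2 - 7y + 5) = y^2 - 5.
N(-1) = -4.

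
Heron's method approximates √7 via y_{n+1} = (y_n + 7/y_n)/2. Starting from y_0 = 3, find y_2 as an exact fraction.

y_1 = (3 + 7/3)/2 = 8/3.
y_2 = (8/3 + 7/(8/3))/2 = 127/48.

127/48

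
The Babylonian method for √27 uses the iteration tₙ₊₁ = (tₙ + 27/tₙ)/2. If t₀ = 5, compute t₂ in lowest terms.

t₁ = (5 + 27/5)/2 = 26/5.
t₂ = (26/5 + 27/(26/5))/2 = 1351/260.

1351/260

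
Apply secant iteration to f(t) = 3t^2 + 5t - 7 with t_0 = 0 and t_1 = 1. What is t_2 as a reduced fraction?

f(0) = -7, f(1) = 1. t_2 = 1 - 1·(1 - 0)/(1 - (-7)) = 7/8.

7/8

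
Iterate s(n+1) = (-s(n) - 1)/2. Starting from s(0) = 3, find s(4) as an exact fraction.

s(1) = (-3 - 1)/2 = -2.
s(2) = (-(-2) - 1)/2 = 1/2.
s(3) = (-(1/2) - 1)/2 = -3/4.
s(4) = (-(-3/4) - 1)/2 = -1/8.

-1/8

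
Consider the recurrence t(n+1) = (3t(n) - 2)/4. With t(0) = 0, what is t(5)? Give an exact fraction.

t(1) = (3·0 - 2)/4 = -1/2.
t(2) = (3·(-1/2) - 2)/4 = -7/8.
t(3) = (3·(-7/8) - 2)/4 = -37/32.
t(4) = (3·(-37/32) - 2)/4 = -175/128.
t(5) = (3·(-175/128) - 2)/4 = -781/512.

-781/512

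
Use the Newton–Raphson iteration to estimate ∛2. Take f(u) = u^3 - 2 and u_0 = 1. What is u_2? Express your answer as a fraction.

f'(u) = 3u^2.
f(1) = -1, f'(1) = 3, so u_1 = 1 - (-1)/3 = 4/3.
f(4/3) = 10/27, f'(4/3) = 16/3, so u_2 = (4/3) - (10/27)/(16/3) = 91/72.

91/72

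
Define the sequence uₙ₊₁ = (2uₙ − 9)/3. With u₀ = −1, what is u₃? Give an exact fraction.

u₁ = (2·(−1) − 9)/3 = −11/3.
u₂ = (2·(−11/3) − 9)/3 = −49/9.
u₃ = (2·(−49/9) − 9)/3 = −179/27.

−179/27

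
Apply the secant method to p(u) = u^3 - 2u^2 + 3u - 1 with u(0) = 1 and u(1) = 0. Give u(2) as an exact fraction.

1/2

p(1) = 1, p(0) = -1. u(2) = 0 - (-1)·(0 - 1)/((-1) - 1) = 1/2.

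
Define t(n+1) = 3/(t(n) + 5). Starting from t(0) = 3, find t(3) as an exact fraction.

129/239

t(1) = 3/(3 + 5) = 3/8.
t(2) = 3/(3/8 + 5) = 24/43.
t(3) = 3/(24/43 + 5) = 129/239.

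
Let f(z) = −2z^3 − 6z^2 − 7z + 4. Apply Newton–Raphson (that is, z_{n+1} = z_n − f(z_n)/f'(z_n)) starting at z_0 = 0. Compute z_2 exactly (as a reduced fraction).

92/217

f'(z) = −6z^2 − 12z − 7.
f(0) = 4, f'(0) = −7, so z_1 = 0 − 4/(−7) = 4/7.
f(4/7) = −800/343, f'(4/7) = −775/49, so z_2 = (4/7) − (−800/343)/(−775/49) = 92/217.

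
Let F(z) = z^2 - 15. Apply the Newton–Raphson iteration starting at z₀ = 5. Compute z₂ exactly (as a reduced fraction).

F'(z) = 2z.
F(5) = 10, F'(5) = 10, so z₁ = 5 - 10/10 = 4.
F(4) = 1, F'(4) = 8, so z₂ = 4 - 1/8 = 31/8.

31/8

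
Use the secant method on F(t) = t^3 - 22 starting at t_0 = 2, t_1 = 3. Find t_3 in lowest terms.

24946/8917

F(2) = -14, F(3) = 5. t_2 = 3 - 5·(3 - 2)/(5 - (-14)) = 52/19.
F(3) = 5, F(52/19) = -10290/6859. t_3 = (52/19) - (-10290/6859)·((52/19) - 3)/((-10290/6859) - 5) = 24946/8917.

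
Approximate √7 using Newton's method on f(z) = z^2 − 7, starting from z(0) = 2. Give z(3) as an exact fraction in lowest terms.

108497/41008

f'(z) = 2z.
f(2) = −3, f'(2) = 4, so z(1) = 2 − (−3)/4 = 11/4.
f(11/4) = 9/16, f'(11/4) = 11/2, so z(2) = (11/4) − (9/16)/(11/2) = 233/88.
f(233/88) = 81/7744, f'(233/88) = 233/44, so z(3) = (233/88) − (81/7744)/(233/44) = 108497/41008.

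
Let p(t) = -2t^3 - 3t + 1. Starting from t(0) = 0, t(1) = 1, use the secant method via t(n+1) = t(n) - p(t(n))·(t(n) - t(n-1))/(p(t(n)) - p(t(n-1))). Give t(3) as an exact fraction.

37/137

p(0) = 1, p(1) = -4. t(2) = 1 - (-4)·(1 - 0)/((-4) - 1) = 1/5.
p(1) = -4, p(1/5) = 48/125. t(3) = (1/5) - (48/125)·((1/5) - 1)/((48/125) - (-4)) = 37/137.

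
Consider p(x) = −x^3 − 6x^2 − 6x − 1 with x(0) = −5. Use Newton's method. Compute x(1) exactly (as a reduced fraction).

−101/21

p'(x) = −3x^2 − 12x − 6.
p(−5) = 4, p'(−5) = −21, so x(1) = (−5) − 4/(−21) = −101/21.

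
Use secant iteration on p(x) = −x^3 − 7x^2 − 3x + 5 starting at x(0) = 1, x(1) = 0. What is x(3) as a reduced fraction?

605/773

p(1) = −6, p(0) = 5. x(2) = 0 − 5·(0 − 1)/(5 − (−6)) = 5/11.
p(0) = 5, p(5/11) = 2790/1331. x(3) = (5/11) − (2790/1331)·((5/11) − 0)/((2790/1331) − 5) = 605/773.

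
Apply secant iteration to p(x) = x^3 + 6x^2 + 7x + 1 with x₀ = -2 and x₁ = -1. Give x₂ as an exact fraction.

p(-2) = 3, p(-1) = -1. x₂ = (-1) - (-1)·((-1) - (-2))/((-1) - 3) = -5/4.

-5/4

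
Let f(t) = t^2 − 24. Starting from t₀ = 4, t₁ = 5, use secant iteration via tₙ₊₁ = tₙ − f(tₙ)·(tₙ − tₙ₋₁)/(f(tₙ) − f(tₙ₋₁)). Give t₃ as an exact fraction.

f(4) = −8, f(5) = 1. t₂ = 5 − 1·(5 − 4)/(1 − (−8)) = 44/9.
f(5) = 1, f(44/9) = −8/81. t₃ = (44/9) − (−8/81)·((44/9) − 5)/((−8/81) − 1) = 436/89.

436/89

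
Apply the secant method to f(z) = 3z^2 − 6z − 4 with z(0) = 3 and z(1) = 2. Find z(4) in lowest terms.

187/74

f(3) = 5, f(2) = −4. z(2) = 2 − (−4)·(2 − 3)/((−4) − 5) = 22/9.
f(2) = −4, f(22/9) = −20/27. z(3) = (22/9) − (−20/27)·((22/9) − 2)/((−20/27) − (−4)) = 28/11.
f(22/9) = −20/27, f(28/11) = 20/121. z(4) = (28/11) − (20/121)·((28/11) − (22/9))/((20/121) − (−20/27)) = 187/74.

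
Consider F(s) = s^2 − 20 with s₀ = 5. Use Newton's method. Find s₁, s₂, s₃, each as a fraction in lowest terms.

F'(s) = 2s.
F(5) = 5, F'(5) = 10, so s₁ = 5 − 5/10 = 9/2.
F(9/2) = 1/4, F'(9/2) = 9, so s₂ = (9/2) − (1/4)/9 = 161/36.
F(161/36) = 1/1296, F'(161/36) = 161/18, so s₃ = (161/36) − (1/1296)/(161/18) = 51841/11592.

s₁ = 9/2, s₂ = 161/36, s₃ = 51841/11592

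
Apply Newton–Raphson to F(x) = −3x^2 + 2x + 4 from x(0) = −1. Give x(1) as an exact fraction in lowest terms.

F'(x) = −6x + 2.
F(−1) = −1, F'(−1) = 8, so x(1) = (−1) − (−1)/8 = −7/8.

−7/8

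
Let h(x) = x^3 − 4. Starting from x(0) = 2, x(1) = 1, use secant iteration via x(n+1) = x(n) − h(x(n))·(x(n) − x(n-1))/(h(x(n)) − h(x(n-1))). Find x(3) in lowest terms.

122/73

h(2) = 4, h(1) = −3. x(2) = 1 − (−3)·(1 − 2)/((−3) − 4) = 10/7.
h(1) = −3, h(10/7) = −372/343. x(3) = (10/7) − (−372/343)·((10/7) − 1)/((−372/343) − (−3)) = 122/73.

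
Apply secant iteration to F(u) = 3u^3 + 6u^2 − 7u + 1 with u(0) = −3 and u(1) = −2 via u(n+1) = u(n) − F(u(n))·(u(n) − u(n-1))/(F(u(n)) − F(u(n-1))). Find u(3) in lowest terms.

−742/251

F(−3) = −5, F(−2) = 15. u(2) = (−2) − 15·((−2) − (−3))/(15 − (−5)) = −11/4.
F(−2) = 15, F(−11/4) = 207/64. u(3) = (−11/4) − (207/64)·((−11/4) − (−2))/((207/64) − 15) = −742/251.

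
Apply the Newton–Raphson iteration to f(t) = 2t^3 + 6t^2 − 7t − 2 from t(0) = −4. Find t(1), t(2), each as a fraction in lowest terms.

f'(t) = 6t^2 + 12t − 7.
f(−4) = −6, f'(−4) = 41, so t(1) = (−4) − (−6)/41 = −158/41.
f(−158/41) = −26136/68921, f'(−158/41) = 60281/1681, so t(2) = (−158/41) − (−26136/68921)/(60281/1681) = −9498262/2471521.

t(1) = −158/41, t(2) = −9498262/2471521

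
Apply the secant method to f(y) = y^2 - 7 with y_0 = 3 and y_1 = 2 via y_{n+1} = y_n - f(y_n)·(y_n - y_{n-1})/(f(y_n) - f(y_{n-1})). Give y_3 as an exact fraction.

f(3) = 2, f(2) = -3. y_2 = 2 - (-3)·(2 - 3)/((-3) - 2) = 13/5.
f(2) = -3, f(13/5) = -6/25. y_3 = (13/5) - (-6/25)·((13/5) - 2)/((-6/25) - (-3)) = 61/23.

61/23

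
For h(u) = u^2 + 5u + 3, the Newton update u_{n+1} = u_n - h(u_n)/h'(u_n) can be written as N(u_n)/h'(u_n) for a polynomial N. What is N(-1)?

-2

h'(u) = 2u + 5.
N(u) = u·h'(u) - h(u) = u·(2u + 5) - (u^2 + 5u + 3) = u^2 - 3.
N(-1) = -2.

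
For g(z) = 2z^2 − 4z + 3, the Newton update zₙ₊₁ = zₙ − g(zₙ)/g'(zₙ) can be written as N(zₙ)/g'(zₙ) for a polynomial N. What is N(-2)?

g'(z) = 4z − 4.
N(z) = z·g'(z) − g(z) = z·(4z − 4) − (2z^2 − 4z + 3) = 2z^2 − 3.
N(-2) = 5.

5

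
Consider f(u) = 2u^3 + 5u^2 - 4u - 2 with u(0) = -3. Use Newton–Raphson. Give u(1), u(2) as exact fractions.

u(1) = -61/20, u(2) = -64978/21315

f'(u) = 6u^2 + 10u - 4.
f(-3) = 1, f'(-3) = 20, so u(1) = (-3) - 1/20 = -61/20.
f(-61/20) = -131/4000, f'(-61/20) = 4263/200, so u(2) = (-61/20) - (-131/4000)/(4263/200) = -64978/21315.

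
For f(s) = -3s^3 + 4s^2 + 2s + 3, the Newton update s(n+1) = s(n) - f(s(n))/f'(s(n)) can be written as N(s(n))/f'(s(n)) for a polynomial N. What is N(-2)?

61

f'(s) = -9s^2 + 8s + 2.
N(s) = s·f'(s) - f(s) = s·(-9s^2 + 8s + 2) - (-3s^3 + 4s^2 + 2s + 3) = -6s^3 + 4s^2 - 3.
N(-2) = 61.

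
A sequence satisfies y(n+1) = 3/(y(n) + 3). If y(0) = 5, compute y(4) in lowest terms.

35/44

y(1) = 3/(5 + 3) = 3/8.
y(2) = 3/(3/8 + 3) = 8/9.
y(3) = 3/(8/9 + 3) = 27/35.
y(4) = 3/(27/35 + 3) = 35/44.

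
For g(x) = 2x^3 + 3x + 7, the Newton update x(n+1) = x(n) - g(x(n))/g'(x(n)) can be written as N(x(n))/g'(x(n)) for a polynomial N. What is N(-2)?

-39

g'(x) = 6x^2 + 3.
N(x) = x·g'(x) - g(x) = x·(6x^2 + 3) - (2x^3 + 3x + 7) = 4x^3 - 7.
N(-2) = -39.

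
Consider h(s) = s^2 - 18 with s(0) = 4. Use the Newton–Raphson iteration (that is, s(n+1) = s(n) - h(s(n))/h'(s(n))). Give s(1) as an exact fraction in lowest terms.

h'(s) = 2s.
h(4) = -2, h'(4) = 8, so s(1) = 4 - (-2)/8 = 17/4.

17/4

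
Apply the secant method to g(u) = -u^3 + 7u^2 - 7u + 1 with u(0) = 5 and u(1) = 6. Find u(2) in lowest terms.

g(5) = 16, g(6) = -5. u(2) = 6 - (-5)·(6 - 5)/((-5) - 16) = 121/21.

121/21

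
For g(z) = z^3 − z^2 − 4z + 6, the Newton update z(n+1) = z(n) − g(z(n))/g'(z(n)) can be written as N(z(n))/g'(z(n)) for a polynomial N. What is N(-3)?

−69

g'(z) = 3z^2 − 2z − 4.
N(z) = z·g'(z) − g(z) = z·(3z^2 − 2z − 4) − (z^3 − z^2 − 4z + 6) = 2z^3 − z^2 − 6.
N(-3) = −69.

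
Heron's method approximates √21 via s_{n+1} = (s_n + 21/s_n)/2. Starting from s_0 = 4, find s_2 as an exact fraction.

2713/592

s_1 = (4 + 21/4)/2 = 37/8.
s_2 = (37/8 + 21/(37/8))/2 = 2713/592.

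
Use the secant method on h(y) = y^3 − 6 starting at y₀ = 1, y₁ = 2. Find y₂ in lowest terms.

12/7

h(1) = −5, h(2) = 2. y₂ = 2 − 2·(2 − 1)/(2 − (−5)) = 12/7.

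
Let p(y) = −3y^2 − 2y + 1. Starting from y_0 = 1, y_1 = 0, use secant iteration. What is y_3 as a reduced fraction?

p(1) = −4, p(0) = 1. y_2 = 0 − 1·(0 − 1)/(1 − (−4)) = 1/5.
p(0) = 1, p(1/5) = 12/25. y_3 = (1/5) − (12/25)·((1/5) − 0)/((12/25) − 1) = 5/13.

5/13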